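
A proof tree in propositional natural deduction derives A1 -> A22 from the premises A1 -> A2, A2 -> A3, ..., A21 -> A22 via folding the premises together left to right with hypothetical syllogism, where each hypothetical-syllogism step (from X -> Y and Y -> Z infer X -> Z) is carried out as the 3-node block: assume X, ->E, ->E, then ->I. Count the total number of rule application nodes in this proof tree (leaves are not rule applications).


There are 21 premises in the chain. The first HS step combines premises 1 and 2; each further premise needs one more HS step.
So 21 premises require 21 - 1 = 20 hypothetical-syllogism steps.
Each HS step uses 3 inference nodes (->E, ->E, ->I).
20 * 3 = 60 total inference nodes.

60


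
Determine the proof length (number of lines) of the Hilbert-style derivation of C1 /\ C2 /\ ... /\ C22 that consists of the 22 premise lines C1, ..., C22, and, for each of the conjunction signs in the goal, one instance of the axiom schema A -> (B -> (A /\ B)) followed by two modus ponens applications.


Conjoining 22 premises:
- 22 premise lines
- the goal has 21 conjunction signs; each costs 1 axiom instance + 2 MP = 3 lines: 3 * 21 = 63
Total = 22 + 63 = 85 lines.

85


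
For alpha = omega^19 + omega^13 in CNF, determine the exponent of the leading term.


CNF: omega^19 + omega^13
The leading term is omega^19, which has exponent 19.

19


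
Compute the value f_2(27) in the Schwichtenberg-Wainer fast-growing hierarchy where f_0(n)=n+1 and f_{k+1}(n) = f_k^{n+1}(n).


f_2(27) = f_1^28(27)
f_1(m) = 2m + 1.
Iterating: f_1^k(n) = 2^k*(n+1) - 1.
f_2(27) = 2^28*(27+1) - 1 = 268435456*28 - 1 = 7516192767

7516192767


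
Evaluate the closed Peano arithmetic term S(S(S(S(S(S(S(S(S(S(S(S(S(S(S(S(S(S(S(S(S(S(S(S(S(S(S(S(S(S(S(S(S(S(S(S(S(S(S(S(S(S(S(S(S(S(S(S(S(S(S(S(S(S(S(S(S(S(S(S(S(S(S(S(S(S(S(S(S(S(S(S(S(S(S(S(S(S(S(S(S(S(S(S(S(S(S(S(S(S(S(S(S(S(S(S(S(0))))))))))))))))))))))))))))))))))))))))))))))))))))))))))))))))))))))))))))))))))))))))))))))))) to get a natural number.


Counting successors applied to 0:
97 applications of S to 0 = 97

97


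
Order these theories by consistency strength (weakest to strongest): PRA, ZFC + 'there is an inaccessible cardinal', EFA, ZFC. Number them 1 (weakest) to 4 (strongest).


Ordering by consistency strength:
1. EFA
2. PRA
3. ZFC
4. ZFC + 'there is an inaccessible cardinal'


PRA=2, ZFC + 'there is an inaccessible cardinal'=4, EFA=1, ZFC=3


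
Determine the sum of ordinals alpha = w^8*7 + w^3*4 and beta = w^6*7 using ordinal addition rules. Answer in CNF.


Ordinal addition (w^8*7 + w^3*4) + w^6*7:
alpha's leading term has exponent 8 > beta's exponent 6, so it survives.
alpha's tail term has exponent 3 < beta's exponent 6, so it is absorbed by beta.
In ordinal addition, any term followed by a strictly larger-exponent term is absorbed.
Result = w^8*7 + w^6*7

w^8*7 + w^6*7


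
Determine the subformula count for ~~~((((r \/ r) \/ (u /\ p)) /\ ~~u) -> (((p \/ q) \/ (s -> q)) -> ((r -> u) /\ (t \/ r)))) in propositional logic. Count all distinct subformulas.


Formula: ~~~((((r \/ r) \/ (u /\ p)) /\ ~~u) -> (((p \/ q) \/ (s -> q)) -> ((r -> u) /\ (t \/ r))))
Subformulas found:
  1. r
  2. q
  3. u
  4. s
  5. t
  6. p
  7. ~u
  8. ~~u
  9. (t \/ r)
  10. (u /\ p)
  11. (r \/ r)
  12. (p \/ q)
  13. (s -> q)
  14. (r -> u)
  15. ((r -> u) /\ (t \/ r))
  16. ((r \/ r) \/ (u /\ p))
  17. ((p \/ q) \/ (s -> q))
  18. (((r \/ r) \/ (u /\ p)) /\ ~~u)
  19. (((p \/ q) \/ (s -> q)) -> ((r -> u) /\ (t \/ r)))
  20. ((((r \/ r) \/ (u /\ p)) /\ ~~u) -> (((p \/ q) \/ (s -> q)) -> ((r -> u) /\ (t \/ r))))
  21. ~((((r \/ r) \/ (u /\ p)) /\ ~~u) -> (((p \/ q) \/ (s -> q)) -> ((r -> u) /\ (t \/ r))))
  22. ~~((((r \/ r) \/ (u /\ p)) /\ ~~u) -> (((p \/ q) \/ (s -> q)) -> ((r -> u) /\ (t \/ r))))
  23. ~~~((((r \/ r) \/ (u /\ p)) /\ ~~u) -> (((p \/ q) \/ (s -> q)) -> ((r -> u) /\ (t \/ r))))
Total distinct subformulas = 23

23


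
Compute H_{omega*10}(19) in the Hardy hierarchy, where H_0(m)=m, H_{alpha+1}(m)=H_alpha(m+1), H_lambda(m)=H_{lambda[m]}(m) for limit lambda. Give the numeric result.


H_{omega*10}(19):
For the Hardy hierarchy, H_{omega*k}(n) = 2^k * n.
2^10 = 1024.
1024 * 19 = 19456

19456


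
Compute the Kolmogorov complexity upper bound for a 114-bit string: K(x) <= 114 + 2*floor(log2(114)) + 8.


floor(log2(114)) = 6
2 * 6 = 12
K(x) <= 114 + 12 + 8 = 134

134


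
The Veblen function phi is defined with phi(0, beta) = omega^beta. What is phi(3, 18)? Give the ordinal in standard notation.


phi(3, 18):
phi(3, beta) = eta_beta (the beta-th eta number, fixed point of zeta).
phi(3, 18) = eta_18

eta_18


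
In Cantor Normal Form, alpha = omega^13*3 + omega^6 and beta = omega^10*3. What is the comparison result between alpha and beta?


Compare term by term from highest exponent:
alpha = omega^13*3 + omega^6
beta = omega^10*3
Term 1: alpha has omega^13*3, beta has omega^10*3
Term 2: alpha has omega^6*1, beta has omega^0*0
Result: alpha > beta

alpha > beta


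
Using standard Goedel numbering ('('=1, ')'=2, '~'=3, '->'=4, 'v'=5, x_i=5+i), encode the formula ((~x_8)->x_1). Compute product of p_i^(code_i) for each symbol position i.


Formula: ((~x_8)->x_1)
Symbol codes: [1, 1, 3, 13, 2, 4, 6, 2]
Primes: [2, 3, 5, 7, 11, 13, 17, 19]
p_1^1 = 2^1 = 2
p_2^1 = 3^1 = 3
p_3^3 = 5^3 = 125
p_4^13 = 7^13 = 96889010407
p_5^2 = 11^2 = 121
p_6^4 = 13^4 = 28561
p_7^6 = 17^6 = 24137569
p_8^2 = 19^2 = 361
Product = 2188241717294044599482222177250

2188241717294044599482222177250


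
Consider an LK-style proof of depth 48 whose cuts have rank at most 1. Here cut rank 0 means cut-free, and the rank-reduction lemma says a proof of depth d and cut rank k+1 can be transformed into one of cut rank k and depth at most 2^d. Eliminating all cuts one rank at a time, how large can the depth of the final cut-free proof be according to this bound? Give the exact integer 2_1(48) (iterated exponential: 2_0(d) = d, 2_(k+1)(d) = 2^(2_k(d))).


Each rank reduction sends depth d to at most 2^d; cut rank r needs r reductions.
2_0(48) = 48
2_1(48) = 2^48 = 281474976710656
Cut-free depth bound = 281474976710656

281474976710656


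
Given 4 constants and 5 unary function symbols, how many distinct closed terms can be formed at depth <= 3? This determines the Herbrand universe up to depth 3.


Herbrand terms by depth:
Depth 0: 4 constants
Depth 1: 20 new terms (running total: 24)
Depth 2: 100 new terms (running total: 124)
Depth 3: 500 new terms (running total: 624)
Total distinct ground terms = 624

624


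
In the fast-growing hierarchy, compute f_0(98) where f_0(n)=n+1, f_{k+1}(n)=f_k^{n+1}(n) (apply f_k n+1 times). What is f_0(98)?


f_0(98) = 98 + 1 = 99

99


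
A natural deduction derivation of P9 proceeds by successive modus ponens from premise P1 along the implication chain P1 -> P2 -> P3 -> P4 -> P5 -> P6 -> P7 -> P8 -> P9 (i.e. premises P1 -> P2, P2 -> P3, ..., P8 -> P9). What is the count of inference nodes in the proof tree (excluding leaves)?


We have a chain: P1 -> P2 -> P3 -> P4 -> P5 -> P6 -> P7 -> P8 -> P9.
Each modus ponens application produces the next variable.
The chain has 9 propositions, so 9-1 = 8 modus ponens steps.
Total inference nodes = 8

8


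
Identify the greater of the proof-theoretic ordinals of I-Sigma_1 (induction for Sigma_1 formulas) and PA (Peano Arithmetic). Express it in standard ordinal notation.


Proof-theoretic ordinal of I-Sigma_1 (induction for Sigma_1 formulas): omega^omega
Proof-theoretic ordinal of PA (Peano Arithmetic): epsilon_0
Comparing: omega^omega < epsilon_0.
The larger ordinal is epsilon_0 (from PA (Peano Arithmetic)).

epsilon_0


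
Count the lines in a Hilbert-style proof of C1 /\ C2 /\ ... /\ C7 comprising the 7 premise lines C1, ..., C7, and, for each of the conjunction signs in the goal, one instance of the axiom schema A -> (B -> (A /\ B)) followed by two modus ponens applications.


Conjoining 7 premises:
- 7 premise lines
- the goal has 6 conjunction signs; each costs 1 axiom instance + 2 MP = 3 lines: 3 * 6 = 18
Total = 7 + 18 = 25 lines.

25


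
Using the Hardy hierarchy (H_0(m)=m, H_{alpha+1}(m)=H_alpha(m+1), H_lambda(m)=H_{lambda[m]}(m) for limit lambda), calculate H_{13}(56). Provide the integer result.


H_13(56):
For finite ordinals k, H_k(n) = n + k (each successor step adds 1).
H_13(56) = 56 + 13 = 69

69


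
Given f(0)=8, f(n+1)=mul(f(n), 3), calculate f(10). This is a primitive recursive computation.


f(0) = 8
f(1) = mul(f(0), 3) = mul(8, 3) = 24
f(2) = mul(f(1), 3) = mul(24, 3) = 72
f(3) = mul(f(2), 3) = mul(72, 3) = 216
f(4) = mul(f(3), 3) = mul(216, 3) = 648
f(5) = mul(f(4), 3) = mul(648, 3) = 1944
f(6) = mul(f(5), 3) = mul(1944, 3) = 5832
f(7) = mul(f(6), 3) = mul(5832, 3) = 17496
f(8) = mul(f(7), 3) = mul(17496, 3) = 52488
f(9) = mul(f(8), 3) = mul(52488, 3) = 157464
f(10) = mul(f(9), 3) = mul(157464, 3) = 472392


472392


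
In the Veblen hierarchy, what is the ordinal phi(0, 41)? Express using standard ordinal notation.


phi(0, 41):
phi(0, beta) = omega^beta by definition.
phi(0, 41) = omega^41

omega^41


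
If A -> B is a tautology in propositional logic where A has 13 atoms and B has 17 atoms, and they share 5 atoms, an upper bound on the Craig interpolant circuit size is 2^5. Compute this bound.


Shared atoms = 5
Craig interpolant size bound = 2^5
= 32

32


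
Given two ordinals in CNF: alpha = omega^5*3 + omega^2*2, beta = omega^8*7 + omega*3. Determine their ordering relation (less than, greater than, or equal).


Compare term by term from highest exponent:
alpha = omega^5*3 + omega^2*2
beta = omega^8*7 + omega*3
Term 1: alpha has omega^5*3, beta has omega^8*7
Term 2: alpha has omega^2*2, beta has omega^1*3
Result: alpha < beta

alpha < beta


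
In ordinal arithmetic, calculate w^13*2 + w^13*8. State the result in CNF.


Ordinal addition w^13*2 + w^13*8:
Both terms have the same exponent 13.
w^e*c + w^e*d = w^e*(c+d).
Result = w^13*(2+8) = w^13*10

w^13*10


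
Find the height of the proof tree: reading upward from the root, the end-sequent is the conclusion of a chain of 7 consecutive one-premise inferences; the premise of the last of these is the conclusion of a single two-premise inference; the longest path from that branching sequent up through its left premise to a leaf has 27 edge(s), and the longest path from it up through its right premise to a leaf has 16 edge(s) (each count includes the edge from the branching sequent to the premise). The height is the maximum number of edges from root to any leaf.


Longest path through the left premise: 27 edges (measured from the branching sequent)
Longest path through the right premise: 16 edges
Height of the subtree rooted at the branching sequent: max(27, 16) = 27
The branching sequent sits 7 edges above the root (the chain of one-premise inferences), so height = 27 + 7 = 34

34


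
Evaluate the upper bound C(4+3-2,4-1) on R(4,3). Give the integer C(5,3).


R(4,3) <= C(4+3-2, 4-1) = C(5, 3)
C(5, 3) = 5! / (3! * 2!)
= 10

10


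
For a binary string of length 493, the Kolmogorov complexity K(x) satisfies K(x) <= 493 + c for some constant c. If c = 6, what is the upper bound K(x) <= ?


K(x) <= |x| + c = 493 + 6 = 499

499


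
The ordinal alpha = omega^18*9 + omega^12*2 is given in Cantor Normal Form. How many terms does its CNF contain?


CNF: omega^18*9 + omega^12*2
Count the summands separated by '+':
  term 1: omega^18*9
  term 2: omega^12*2
Total terms = 2

2


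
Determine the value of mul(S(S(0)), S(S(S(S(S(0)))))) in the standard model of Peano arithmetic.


mul(S^2(0), S^5(0)):
S^2(0) = 2
S^5(0) = 5
2 * 5 = 10

10


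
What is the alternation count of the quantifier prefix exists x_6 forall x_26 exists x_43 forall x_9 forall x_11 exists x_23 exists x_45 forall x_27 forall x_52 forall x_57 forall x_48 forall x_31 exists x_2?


Walk the prefix and count type changes:
  position 1: exists -> forall <-- alternation
  position 2: forall -> exists <-- alternation
  position 3: exists -> forall <-- alternation
  position 4: forall -> forall
  position 5: forall -> exists <-- alternation
  position 6: exists -> exists
  position 7: exists -> forall <-- alternation
  position 8: forall -> forall
  position 9: forall -> forall
  position 10: forall -> forall
  position 11: forall -> forall
  position 12: forall -> exists <-- alternation
Total alternations = 6

6


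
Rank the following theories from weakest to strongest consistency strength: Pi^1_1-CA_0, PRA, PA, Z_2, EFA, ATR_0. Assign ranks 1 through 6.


Ordering by consistency strength:
1. EFA
2. PRA
3. PA
4. ATR_0
5. Pi^1_1-CA_0
6. Z_2


Pi^1_1-CA_0=5, PRA=2, PA=3, Z_2=6, EFA=1, ATR_0=4


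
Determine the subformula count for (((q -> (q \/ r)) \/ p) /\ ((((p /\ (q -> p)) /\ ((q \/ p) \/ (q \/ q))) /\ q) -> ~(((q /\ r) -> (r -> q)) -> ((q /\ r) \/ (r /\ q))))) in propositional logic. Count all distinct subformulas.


Formula: (((q -> (q \/ r)) \/ p) /\ ((((p /\ (q -> p)) /\ ((q \/ p) \/ (q \/ q))) /\ q) -> ~(((q /\ r) -> (r -> q)) -> ((q /\ r) \/ (r /\ q)))))
Subformulas found:
  1. r
  2. p
  3. q
  4. (r -> q)
  5. (q \/ p)
  6. (q \/ r)
  7. (q /\ r)
  8. (r /\ q)
  9. (q -> p)
  10. (q \/ q)
  11. (q -> (q \/ r))
  12. (p /\ (q -> p))
  13. ((q \/ p) \/ (q \/ q))
  14. ((q /\ r) -> (r -> q))
  15. ((q -> (q \/ r)) \/ p)
  16. ((q /\ r) \/ (r /\ q))
  17. ((p /\ (q -> p)) /\ ((q \/ p) \/ (q \/ q)))
  18. (((p /\ (q -> p)) /\ ((q \/ p) \/ (q \/ q))) /\ q)
  19. (((q /\ r) -> (r -> q)) -> ((q /\ r) \/ (r /\ q)))
  20. ~(((q /\ r) -> (r -> q)) -> ((q /\ r) \/ (r /\ q)))
  21. ((((p /\ (q -> p)) /\ ((q \/ p) \/ (q \/ q))) /\ q) -> ~(((q /\ r) -> (r -> q)) -> ((q /\ r) \/ (r /\ q))))
  22. (((q -> (q \/ r)) \/ p) /\ ((((p /\ (q -> p)) /\ ((q \/ p) \/ (q \/ q))) /\ q) -> ~(((q /\ r) -> (r -> q)) -> ((q /\ r) \/ (r /\ q)))))
Total distinct subformulas = 22

22


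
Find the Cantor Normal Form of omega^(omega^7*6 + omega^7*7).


omega^(omega^7*6 + omega^7*7):
Both terms of the exponent have the same exponent 7, so they merge: omega^7*6 + omega^7*7 = omega^7*(6+7) = omega^7*13.
omega raised to a CNF ordinal is a single CNF term: Result = omega^(omega^7*13)

omega^(omega^7*13)


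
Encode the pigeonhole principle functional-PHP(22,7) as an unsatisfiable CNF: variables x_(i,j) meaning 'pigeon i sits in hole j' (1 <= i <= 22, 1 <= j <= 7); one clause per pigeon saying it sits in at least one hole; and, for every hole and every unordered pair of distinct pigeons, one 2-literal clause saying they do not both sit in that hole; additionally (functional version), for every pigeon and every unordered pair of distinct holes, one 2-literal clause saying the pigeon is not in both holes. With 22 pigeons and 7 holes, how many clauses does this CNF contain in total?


functional-PHP(22,7): 22 pigeons, 7 holes, 22*7 = 154 variables.
- pigeon clauses: one per pigeon -> 22 clauses
- hole clauses: 7 holes * C(22,2) = 7 * 231 -> 1617 clauses
- functional clauses: 22 pigeons * C(7,2) = 22 * 21 -> 462 clauses
Total clauses = 22 + 1617 + 462 = 2101

2101


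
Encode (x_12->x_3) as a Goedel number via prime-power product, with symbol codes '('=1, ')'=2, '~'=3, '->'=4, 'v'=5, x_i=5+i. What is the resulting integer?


Formula: (x_12->x_3)
Symbol codes: [1, 17, 4, 8, 2]
Primes: [2, 3, 5, 7, 11]
p_1^1 = 2^1 = 2
p_2^17 = 3^17 = 129140163
p_3^4 = 5^4 = 625
p_4^8 = 7^8 = 5764801
p_5^2 = 11^2 = 121
Product = 112600685296387653750

112600685296387653750


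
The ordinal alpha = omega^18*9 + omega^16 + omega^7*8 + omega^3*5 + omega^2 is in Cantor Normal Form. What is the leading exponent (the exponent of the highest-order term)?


CNF: omega^18*9 + omega^16 + omega^7*8 + omega^3*5 + omega^2
The leading term is omega^18*9, which has exponent 18.

18


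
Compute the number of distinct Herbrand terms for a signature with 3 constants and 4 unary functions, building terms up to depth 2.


Herbrand terms by depth:
Depth 0: 3 constants
Depth 1: 12 new terms (running total: 15)
Depth 2: 48 new terms (running total: 63)
Total distinct ground terms = 63

63


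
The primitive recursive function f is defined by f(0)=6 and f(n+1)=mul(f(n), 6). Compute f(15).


f(0) = 6
f(1) = mul(f(0), 6) = mul(6, 6) = 36
f(2) = mul(f(1), 6) = mul(36, 6) = 216
f(3) = mul(f(2), 6) = mul(216, 6) = 1296
f(4) = mul(f(3), 6) = mul(1296, 6) = 7776
f(5) = mul(f(4), 6) = mul(7776, 6) = 46656
f(6) = mul(f(5), 6) = mul(46656, 6) = 279936
f(7) = mul(f(6), 6) = mul(279936, 6) = 1679616
f(8) = mul(f(7), 6) = mul(1679616, 6) = 10077696
f(9) = mul(f(8), 6) = mul(10077696, 6) = 60466176
f(10) = mul(f(9), 6) = mul(60466176, 6) = 362797056
f(11) = mul(f(10), 6) = mul(362797056, 6) = 2176782336
f(12) = mul(f(11), 6) = mul(2176782336, 6) = 13060694016
f(13) = mul(f(12), 6) = mul(13060694016, 6) = 78364164096
f(14) = mul(f(13), 6) = mul(78364164096, 6) = 470184984576
f(15) = mul(f(14), 6) = mul(470184984576, 6) = 2821109907456


2821109907456


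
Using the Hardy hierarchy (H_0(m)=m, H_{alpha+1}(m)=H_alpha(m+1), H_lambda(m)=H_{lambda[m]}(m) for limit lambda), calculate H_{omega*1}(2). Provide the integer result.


H_{omega*1}(2):
For the Hardy hierarchy, H_{omega*k}(n) = 2^k * n.
2^1 = 2.
2 * 2 = 4

4


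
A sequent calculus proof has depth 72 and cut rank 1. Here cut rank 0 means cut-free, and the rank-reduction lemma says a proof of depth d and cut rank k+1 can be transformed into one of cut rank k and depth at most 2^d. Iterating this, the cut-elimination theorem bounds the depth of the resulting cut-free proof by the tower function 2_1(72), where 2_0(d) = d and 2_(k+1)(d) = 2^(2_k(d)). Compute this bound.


Each rank reduction sends depth d to at most 2^d; cut rank r needs r reductions.
2_0(72) = 72
2_1(72) = 2^72 = 4722366482869645213696
Cut-free depth bound = 4722366482869645213696

4722366482869645213696


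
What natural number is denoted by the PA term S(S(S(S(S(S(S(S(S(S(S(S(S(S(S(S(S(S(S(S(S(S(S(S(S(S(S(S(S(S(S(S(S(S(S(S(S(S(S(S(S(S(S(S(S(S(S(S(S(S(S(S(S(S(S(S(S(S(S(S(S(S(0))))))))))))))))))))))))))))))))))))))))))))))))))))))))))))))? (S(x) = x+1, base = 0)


Counting successors applied to 0:
62 applications of S to 0 = 62

62


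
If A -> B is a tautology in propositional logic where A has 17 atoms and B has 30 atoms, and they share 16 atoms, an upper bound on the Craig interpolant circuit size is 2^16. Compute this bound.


Shared atoms = 16
Craig interpolant size bound = 2^16
= 65536

65536


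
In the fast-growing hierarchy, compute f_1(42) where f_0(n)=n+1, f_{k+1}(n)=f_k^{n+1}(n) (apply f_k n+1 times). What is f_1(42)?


f_1(42) = f_0^43(42)
f_0 adds 1 each time, applied 43 times.
f_1(42) = 42 + 43 = 85

85


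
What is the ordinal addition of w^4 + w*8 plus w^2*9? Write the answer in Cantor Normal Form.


Ordinal addition (w^4 + w*8) + w^2*9:
alpha's leading term has exponent 4 > beta's exponent 2, so it survives.
alpha's tail term has exponent 1 < beta's exponent 2, so it is absorbed by beta.
In ordinal addition, any term followed by a strictly larger-exponent term is absorbed.
Result = w^4 + w^2*9

w^4 + w^2*9


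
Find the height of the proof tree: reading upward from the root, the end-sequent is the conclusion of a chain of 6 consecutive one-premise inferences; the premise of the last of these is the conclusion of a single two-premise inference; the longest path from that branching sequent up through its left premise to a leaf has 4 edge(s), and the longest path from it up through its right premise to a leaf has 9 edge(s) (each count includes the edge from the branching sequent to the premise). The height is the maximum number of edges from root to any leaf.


Longest path through the left premise: 4 edges (measured from the branching sequent)
Longest path through the right premise: 9 edges
Height of the subtree rooted at the branching sequent: max(4, 9) = 9
The branching sequent sits 6 edges above the root (the chain of one-premise inferences), so height = 9 + 6 = 15

15


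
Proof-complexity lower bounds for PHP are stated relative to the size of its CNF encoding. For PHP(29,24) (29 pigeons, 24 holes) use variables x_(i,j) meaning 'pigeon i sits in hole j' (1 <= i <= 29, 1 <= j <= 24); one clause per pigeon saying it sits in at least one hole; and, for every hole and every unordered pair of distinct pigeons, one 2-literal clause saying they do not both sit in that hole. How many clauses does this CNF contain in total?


PHP(29,24): 29 pigeons, 24 holes, 29*24 = 696 variables.
- pigeon clauses: one per pigeon -> 29 clauses
- hole clauses: 24 holes * C(29,2) = 24 * 406 -> 9744 clauses
Total clauses = 29 + 9744 = 9773

9773


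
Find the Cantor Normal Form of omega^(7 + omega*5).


omega^(7 + omega*5):
In ordinal addition a term is absorbed by a following term of strictly larger exponent: 0 < 1, so 7 + omega*5 = omega*5.
omega raised to a CNF ordinal is a single CNF term: Result = omega^(omega*5)

omega^(omega*5)


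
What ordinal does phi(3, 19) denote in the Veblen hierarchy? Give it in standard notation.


phi(3, 19):
phi(3, beta) = eta_beta (the beta-th eta number, fixed point of zeta).
phi(3, 19) = eta_19

eta_19


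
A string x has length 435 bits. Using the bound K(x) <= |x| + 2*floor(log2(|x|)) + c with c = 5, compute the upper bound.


floor(log2(435)) = 8
2 * 8 = 16
K(x) <= 435 + 16 + 5 = 456

456


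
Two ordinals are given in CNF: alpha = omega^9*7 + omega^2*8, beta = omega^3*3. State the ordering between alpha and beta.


Compare term by term from highest exponent:
alpha = omega^9*7 + omega^2*8
beta = omega^3*3
Term 1: alpha has omega^9*7, beta has omega^3*3
Term 2: alpha has omega^2*8, beta has omega^0*0
Result: alpha > beta

alpha > beta


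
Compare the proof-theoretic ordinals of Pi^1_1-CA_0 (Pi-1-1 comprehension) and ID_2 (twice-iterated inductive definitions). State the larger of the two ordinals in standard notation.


Proof-theoretic ordinal of Pi^1_1-CA_0 (Pi-1-1 comprehension): psi_0(Omega_omega)
Proof-theoretic ordinal of ID_2 (twice-iterated inductive definitions): psi_0(epsilon_{Omega_2+1})
Comparing: psi_0(epsilon_{Omega_2+1}) < psi_0(Omega_omega).
The larger ordinal is psi_0(Omega_omega) (from Pi^1_1-CA_0 (Pi-1-1 comprehension)).

psi_0(Omega_omega)


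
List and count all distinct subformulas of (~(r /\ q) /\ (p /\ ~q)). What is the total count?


Formula: (~(r /\ q) /\ (p /\ ~q))
Subformulas found:
  1. q
  2. r
  3. p
  4. ~q
  5. (r /\ q)
  6. ~(r /\ q)
  7. (p /\ ~q)
  8. (~(r /\ q) /\ (p /\ ~q))
Total distinct subformulas = 8

8


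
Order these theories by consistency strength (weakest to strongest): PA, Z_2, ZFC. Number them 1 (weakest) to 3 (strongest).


Ordering by consistency strength:
1. PA
2. Z_2
3. ZFC


PA=1, Z_2=2, ZFC=3


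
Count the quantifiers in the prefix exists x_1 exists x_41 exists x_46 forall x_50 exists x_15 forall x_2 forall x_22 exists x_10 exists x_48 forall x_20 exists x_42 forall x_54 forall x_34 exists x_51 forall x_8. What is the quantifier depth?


Quantifier prefix has 15 quantifier symbols.
Quantifier depth = 15

15


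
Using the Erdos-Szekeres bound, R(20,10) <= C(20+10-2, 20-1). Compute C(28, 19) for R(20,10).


R(20,10) <= C(20+10-2, 20-1) = C(28, 19)
C(28, 19) = 28! / (19! * 9!)
= 6906900

6906900


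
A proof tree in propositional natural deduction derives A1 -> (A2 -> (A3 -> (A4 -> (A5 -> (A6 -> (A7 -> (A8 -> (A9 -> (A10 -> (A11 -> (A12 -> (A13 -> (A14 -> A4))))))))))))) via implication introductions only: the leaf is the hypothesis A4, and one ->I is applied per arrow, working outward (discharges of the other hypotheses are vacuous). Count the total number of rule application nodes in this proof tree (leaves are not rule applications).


The formula has 14 arrows (->); its innermost consequent A4 is one of the antecedents,
so the proof starts from the hypothesis leaf A4 (not a rule application) and closes one arrow per ->I.
Building A1 -> (A2 -> (A3 -> (A4 -> (A5 -> (A6 -> (A7 -> (A8 -> (A9 -> (A10 -> (A11 -> (A12 -> (A13 -> (A14 -> A4))))))))))))) therefore takes 14 nested implication introductions.
Total inference nodes = 14

14


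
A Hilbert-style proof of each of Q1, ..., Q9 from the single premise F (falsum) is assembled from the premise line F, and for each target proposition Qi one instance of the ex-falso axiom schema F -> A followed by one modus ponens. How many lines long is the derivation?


Ex falso, line by line:
- 1 premise line (F)
- 9 targets, each needing 1 axiom instance (F -> Qi) + 1 MP = 2 lines: 2 * 9 = 18
Total = 1 + 18 = 19 lines.

19


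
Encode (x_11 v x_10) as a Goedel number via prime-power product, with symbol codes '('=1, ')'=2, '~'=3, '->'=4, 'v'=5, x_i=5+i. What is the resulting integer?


Formula: (x_11 v x_10)
Symbol codes: [1, 16, 5, 15, 2]
Primes: [2, 3, 5, 7, 11]
p_1^1 = 2^1 = 2
p_2^16 = 3^16 = 43046721
p_3^5 = 5^5 = 3125
p_4^15 = 7^15 = 4747561509943
p_5^2 = 11^2 = 121
Product = 154552510285071629220393750

154552510285071629220393750


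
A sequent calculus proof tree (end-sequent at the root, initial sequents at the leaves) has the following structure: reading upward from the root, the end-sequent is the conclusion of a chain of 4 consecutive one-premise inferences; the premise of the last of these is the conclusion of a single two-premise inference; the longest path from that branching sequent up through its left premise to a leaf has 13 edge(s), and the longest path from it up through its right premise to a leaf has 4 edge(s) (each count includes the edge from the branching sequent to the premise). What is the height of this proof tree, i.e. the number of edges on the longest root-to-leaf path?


Longest path through the left premise: 13 edges (measured from the branching sequent)
Longest path through the right premise: 4 edges
Height of the subtree rooted at the branching sequent: max(13, 4) = 13
The branching sequent sits 4 edges above the root (the chain of one-premise inferences), so height = 13 + 4 = 17

17


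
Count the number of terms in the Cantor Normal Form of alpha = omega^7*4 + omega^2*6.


CNF: omega^7*4 + omega^2*6
Count the summands separated by '+':
  term 1: omega^7*4
  term 2: omega^2*6
Total terms = 2

2


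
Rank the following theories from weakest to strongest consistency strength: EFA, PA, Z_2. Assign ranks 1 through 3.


Ordering by consistency strength:
1. EFA
2. PA
3. Z_2


EFA=1, PA=2, Z_2=3


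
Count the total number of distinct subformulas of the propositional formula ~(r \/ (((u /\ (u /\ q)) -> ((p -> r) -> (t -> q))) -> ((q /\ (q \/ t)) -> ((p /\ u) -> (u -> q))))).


Formula: ~(r \/ (((u /\ (u /\ q)) -> ((p -> r) -> (t -> q))) -> ((q /\ (q \/ t)) -> ((p /\ u) -> (u -> q)))))
Subformulas found:
  1. r
  2. p
  3. q
  4. u
  5. t
  6. (p /\ u)
  7. (t -> q)
  8. (u -> q)
  9. (q \/ t)
  10. (u /\ q)
  11. (p -> r)
  12. (u /\ (u /\ q))
  13. (q /\ (q \/ t))
  14. ((p -> r) -> (t -> q))
  15. ((p /\ u) -> (u -> q))
  16. ((q /\ (q \/ t)) -> ((p /\ u) -> (u -> q)))
  17. ((u /\ (u /\ q)) -> ((p -> r) -> (t -> q)))
  18. (((u /\ (u /\ q)) -> ((p -> r) -> (t -> q))) -> ((q /\ (q \/ t)) -> ((p /\ u) -> (u -> q))))
  19. (r \/ (((u /\ (u /\ q)) -> ((p -> r) -> (t -> q))) -> ((q /\ (q \/ t)) -> ((p /\ u) -> (u -> q)))))
  20. ~(r \/ (((u /\ (u /\ q)) -> ((p -> r) -> (t -> q))) -> ((q /\ (q \/ t)) -> ((p /\ u) -> (u -> q)))))
Total distinct subformulas = 20

20


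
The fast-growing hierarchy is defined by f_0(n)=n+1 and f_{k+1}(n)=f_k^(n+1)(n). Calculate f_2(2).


f_2(2) = f_1^3(2)
f_1(m) = 2m + 1.
Iterating: f_1^k(n) = 2^k*(n+1) - 1.
f_2(2) = 2^3*(2+1) - 1 = 8*3 - 1 = 23

23


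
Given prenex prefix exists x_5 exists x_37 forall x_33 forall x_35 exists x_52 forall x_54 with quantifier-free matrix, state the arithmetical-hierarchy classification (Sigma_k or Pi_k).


Leading quantifier is exists, so the class is Sigma.
Number of quantifier blocks = alternations + 1 = 3 + 1 = 4.
Classification: Sigma_4

Sigma_4


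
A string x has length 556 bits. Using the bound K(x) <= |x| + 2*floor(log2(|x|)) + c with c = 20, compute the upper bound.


floor(log2(556)) = 9
2 * 9 = 18
K(x) <= 556 + 18 + 20 = 594

594


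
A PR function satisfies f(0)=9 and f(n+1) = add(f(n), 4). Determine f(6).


f(0) = 9
f(1) = add(f(0), 4) = add(9, 4) = 13
f(2) = add(f(1), 4) = add(13, 4) = 17
f(3) = add(f(2), 4) = add(17, 4) = 21
f(4) = add(f(3), 4) = add(21, 4) = 25
f(5) = add(f(4), 4) = add(25, 4) = 29
f(6) = add(f(5), 4) = add(29, 4) = 33


33


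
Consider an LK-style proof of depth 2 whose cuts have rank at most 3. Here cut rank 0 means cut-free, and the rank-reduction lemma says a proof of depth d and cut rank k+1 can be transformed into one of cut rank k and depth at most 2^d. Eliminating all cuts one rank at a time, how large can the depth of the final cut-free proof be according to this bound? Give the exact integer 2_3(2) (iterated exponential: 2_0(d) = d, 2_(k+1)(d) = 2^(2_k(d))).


Each rank reduction sends depth d to at most 2^d; cut rank r needs r reductions.
2_0(2) = 2
2_1(2) = 2^2 = 4
2_2(2) = 2^4 = 16
2_3(2) = 2^16 = 65536
Cut-free depth bound = 65536

65536


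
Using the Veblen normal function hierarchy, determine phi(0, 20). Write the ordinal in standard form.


phi(0, 20):
phi(0, beta) = omega^beta by definition.
phi(0, 20) = omega^20

omega^20


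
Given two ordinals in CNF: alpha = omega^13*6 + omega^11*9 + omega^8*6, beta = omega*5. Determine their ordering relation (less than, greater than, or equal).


Compare term by term from highest exponent:
alpha = omega^13*6 + omega^11*9 + omega^8*6
beta = omega*5
Term 1: alpha has omega^13*6, beta has omega^1*5
Term 2: alpha has omega^11*9, beta has omega^0*0
Term 3: alpha has omega^8*6, beta has omega^0*0
Result: alpha > beta

alpha > beta


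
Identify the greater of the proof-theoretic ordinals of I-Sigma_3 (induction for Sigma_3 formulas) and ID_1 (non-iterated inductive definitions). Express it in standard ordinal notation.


Proof-theoretic ordinal of I-Sigma_3 (induction for Sigma_3 formulas): omega^(omega^(omega^omega))
Proof-theoretic ordinal of ID_1 (non-iterated inductive definitions): psi_0(epsilon_{Omega+1})
Comparing: omega^(omega^(omega^omega)) < psi_0(epsilon_{Omega+1}).
The larger ordinal is psi_0(epsilon_{Omega+1}) (from ID_1 (non-iterated inductive definitions)).

psi_0(epsilon_{Omega+1})


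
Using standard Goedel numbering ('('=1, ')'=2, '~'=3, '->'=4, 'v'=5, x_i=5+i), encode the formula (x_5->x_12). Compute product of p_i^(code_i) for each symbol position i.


Formula: (x_5->x_12)
Symbol codes: [1, 10, 4, 17, 2]
Primes: [2, 3, 5, 7, 11]
p_1^1 = 2^1 = 2
p_2^10 = 3^10 = 59049
p_3^4 = 5^4 = 625
p_4^17 = 7^17 = 232630513987207
p_5^2 = 11^2 = 121
Product = 2077660632090126154128750

2077660632090126154128750


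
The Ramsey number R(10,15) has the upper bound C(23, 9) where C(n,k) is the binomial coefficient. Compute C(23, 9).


R(10,15) <= C(10+15-2, 10-1) = C(23, 9)
C(23, 9) = 23! / (9! * 14!)
= 817190

817190


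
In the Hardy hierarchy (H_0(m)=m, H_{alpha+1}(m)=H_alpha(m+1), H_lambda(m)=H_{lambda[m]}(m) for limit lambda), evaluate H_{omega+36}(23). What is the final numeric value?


H_{omega+36}(23):
Unwind the 36 successor steps: H_{omega+36}(23) = H_omega(23+36) = H_omega(59).
H_omega(m) = H_m(m) = m + m = 2m.
Result = 2 * 59 = 118

118


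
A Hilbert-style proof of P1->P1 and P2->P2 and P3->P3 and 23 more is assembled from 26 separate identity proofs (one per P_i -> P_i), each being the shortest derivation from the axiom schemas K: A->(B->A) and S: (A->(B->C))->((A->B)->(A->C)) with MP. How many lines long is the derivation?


The shortest proof of A->A from K and S in the Hilbert calculus has exactly 5 lines:
(1) K instance A->((A->A)->A), (2) S instance, (3) MP on 1,2, (4) K instance A->(A->A), (5) MP on 3,4.
For 26 independent identities: 26 * 5 = 130 lines total.

130


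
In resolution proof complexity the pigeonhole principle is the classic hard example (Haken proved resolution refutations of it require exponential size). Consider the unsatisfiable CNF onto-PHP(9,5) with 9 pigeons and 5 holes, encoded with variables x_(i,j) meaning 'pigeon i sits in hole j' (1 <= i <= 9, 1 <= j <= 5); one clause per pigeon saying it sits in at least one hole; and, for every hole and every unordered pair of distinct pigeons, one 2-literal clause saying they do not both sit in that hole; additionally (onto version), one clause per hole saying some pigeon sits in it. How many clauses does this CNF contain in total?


onto-PHP(9,5): 9 pigeons, 5 holes, 9*5 = 45 variables.
- pigeon clauses: one per pigeon -> 9 clauses
- hole clauses: 5 holes * C(9,2) = 5 * 36 -> 180 clauses
- onto clauses: one per hole -> 5 clauses
Total clauses = 9 + 180 + 5 = 194

194


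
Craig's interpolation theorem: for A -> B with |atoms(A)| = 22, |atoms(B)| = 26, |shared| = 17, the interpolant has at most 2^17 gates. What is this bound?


Shared atoms = 17
Craig interpolant size bound = 2^17
= 131072

131072


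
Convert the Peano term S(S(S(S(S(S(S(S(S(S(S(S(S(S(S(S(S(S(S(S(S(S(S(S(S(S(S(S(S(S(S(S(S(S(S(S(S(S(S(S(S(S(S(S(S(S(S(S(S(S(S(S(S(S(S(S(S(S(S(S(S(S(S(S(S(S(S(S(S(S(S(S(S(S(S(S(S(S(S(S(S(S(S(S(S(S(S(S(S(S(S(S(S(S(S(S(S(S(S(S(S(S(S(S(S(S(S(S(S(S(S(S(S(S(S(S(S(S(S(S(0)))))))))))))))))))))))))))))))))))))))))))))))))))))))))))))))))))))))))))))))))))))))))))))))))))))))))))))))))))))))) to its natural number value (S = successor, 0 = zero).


Counting successors applied to 0:
120 applications of S to 0 = 120

120


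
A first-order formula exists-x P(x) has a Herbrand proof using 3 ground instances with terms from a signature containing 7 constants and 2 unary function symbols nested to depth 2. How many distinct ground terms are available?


Herbrand terms by depth:
Depth 0: 7 constants
Depth 1: 14 new terms (running total: 21)
Depth 2: 28 new terms (running total: 49)
Total distinct ground terms = 49

49


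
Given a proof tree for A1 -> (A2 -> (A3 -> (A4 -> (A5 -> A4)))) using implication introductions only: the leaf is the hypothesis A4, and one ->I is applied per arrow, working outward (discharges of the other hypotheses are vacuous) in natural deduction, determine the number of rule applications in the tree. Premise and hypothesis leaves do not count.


The formula has 5 arrows (->); its innermost consequent A4 is one of the antecedents,
so the proof starts from the hypothesis leaf A4 (not a rule application) and closes one arrow per ->I.
Building A1 -> (A2 -> (A3 -> (A4 -> (A5 -> A4)))) therefore takes 5 nested implication introductions.
Total inference nodes = 5

5


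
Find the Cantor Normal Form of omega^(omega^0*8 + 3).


omega^(omega^0*8 + 3):
omega^0 = 1, so the exponent is 8 + 3 = 11 (finite ordinal addition).
Result = omega^11, already a single CNF term.

omega^11


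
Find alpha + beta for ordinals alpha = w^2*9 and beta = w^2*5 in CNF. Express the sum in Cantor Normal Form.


Ordinal addition w^2*9 + w^2*5:
Both terms have the same exponent 2.
w^e*c + w^e*d = w^e*(c+d).
Result = w^2*(9+5) = w^2*14

w^2*14


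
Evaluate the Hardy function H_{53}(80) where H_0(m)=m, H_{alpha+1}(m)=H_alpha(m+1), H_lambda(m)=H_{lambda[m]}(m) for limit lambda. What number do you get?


H_53(80):
For finite ordinals k, H_k(n) = n + k (each successor step adds 1).
H_53(80) = 80 + 53 = 133

133


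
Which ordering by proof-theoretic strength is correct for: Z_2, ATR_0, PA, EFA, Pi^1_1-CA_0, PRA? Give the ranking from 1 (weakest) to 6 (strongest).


Ordering by consistency strength:
1. EFA
2. PRA
3. PA
4. ATR_0
5. Pi^1_1-CA_0
6. Z_2


Z_2=6, ATR_0=4, PA=3, EFA=1, Pi^1_1-CA_0=5, PRA=2


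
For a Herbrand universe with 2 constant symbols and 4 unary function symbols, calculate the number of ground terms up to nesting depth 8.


Herbrand terms by depth:
Depth 0: 2 constants
Depth 1: 8 new terms (running total: 10)
Depth 2: 32 new terms (running total: 42)
Depth 3: 128 new terms (running total: 170)
Depth 4: 512 new terms (running total: 682)
Depth 5: 2048 new terms (running total: 2730)
Depth 6: 8192 new terms (running total: 10922)
Depth 7: 32768 new terms (running total: 43690)
Depth 8: 131072 new terms (running total: 174762)
Total distinct ground terms = 174762

174762


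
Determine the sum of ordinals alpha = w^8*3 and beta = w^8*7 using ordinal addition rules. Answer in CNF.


Ordinal addition w^8*3 + w^8*7:
Both terms have the same exponent 8.
w^e*c + w^e*d = w^e*(c+d).
Result = w^8*(3+7) = w^8*10

w^8*10


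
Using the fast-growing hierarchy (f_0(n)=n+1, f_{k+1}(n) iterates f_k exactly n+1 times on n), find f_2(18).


f_2(18) = f_1^19(18)
f_1(m) = 2m + 1.
Iterating: f_1^k(n) = 2^k*(n+1) - 1.
f_2(18) = 2^19*(18+1) - 1 = 524288*19 - 1 = 9961471

9961471


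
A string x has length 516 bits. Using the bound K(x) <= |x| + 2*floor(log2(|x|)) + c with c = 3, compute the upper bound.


floor(log2(516)) = 9
2 * 9 = 18
K(x) <= 516 + 18 + 3 = 537

537


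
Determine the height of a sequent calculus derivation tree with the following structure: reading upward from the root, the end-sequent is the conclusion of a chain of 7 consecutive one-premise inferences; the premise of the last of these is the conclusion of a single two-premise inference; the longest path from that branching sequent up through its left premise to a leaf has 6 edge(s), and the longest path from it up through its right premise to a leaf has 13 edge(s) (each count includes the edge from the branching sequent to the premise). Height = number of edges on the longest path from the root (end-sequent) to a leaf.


Longest path through the left premise: 6 edges (measured from the branching sequent)
Longest path through the right premise: 13 edges
Height of the subtree rooted at the branching sequent: max(6, 13) = 13
The branching sequent sits 7 edges above the root (the chain of one-premise inferences), so height = 13 + 7 = 20

20


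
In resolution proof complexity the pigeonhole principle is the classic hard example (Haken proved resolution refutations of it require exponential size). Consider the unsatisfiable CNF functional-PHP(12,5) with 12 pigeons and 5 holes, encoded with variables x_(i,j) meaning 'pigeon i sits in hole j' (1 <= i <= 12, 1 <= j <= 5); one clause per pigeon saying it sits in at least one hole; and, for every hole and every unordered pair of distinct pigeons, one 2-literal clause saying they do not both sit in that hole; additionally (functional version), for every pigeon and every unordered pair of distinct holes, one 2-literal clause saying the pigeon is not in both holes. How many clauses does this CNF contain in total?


functional-PHP(12,5): 12 pigeons, 5 holes, 12*5 = 60 variables.
- pigeon clauses: one per pigeon -> 12 clauses
- hole clauses: 5 holes * C(12,2) = 5 * 66 -> 330 clauses
- functional clauses: 12 pigeons * C(5,2) = 12 * 10 -> 120 clauses
Total clauses = 12 + 330 + 120 = 462

462


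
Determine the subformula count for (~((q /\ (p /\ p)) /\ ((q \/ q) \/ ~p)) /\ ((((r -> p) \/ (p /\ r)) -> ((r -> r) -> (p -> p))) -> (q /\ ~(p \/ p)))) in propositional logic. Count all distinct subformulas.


Formula: (~((q /\ (p /\ p)) /\ ((q \/ q) \/ ~p)) /\ ((((r -> p) \/ (p /\ r)) -> ((r -> r) -> (p -> p))) -> (q /\ ~(p \/ p))))
Subformulas found:
  1. r
  2. q
  3. p
  4. ~p
  5. (p \/ p)
  6. (r -> p)
  7. (p /\ r)
  8. (r -> r)
  9. (p -> p)
  10. (p /\ p)
  11. (q \/ q)
  12. ~(p \/ p)
  13. (q /\ (p /\ p))
  14. (q /\ ~(p \/ p))
  15. ((q \/ q) \/ ~p)
  16. ((r -> r) -> (p -> p))
  17. ((r -> p) \/ (p /\ r))
  18. ((q /\ (p /\ p)) /\ ((q \/ q) \/ ~p))
  19. ~((q /\ (p /\ p)) /\ ((q \/ q) \/ ~p))
  20. (((r -> p) \/ (p /\ r)) -> ((r -> r) -> (p -> p)))
  21. ((((r -> p) \/ (p /\ r)) -> ((r -> r) -> (p -> p))) -> (q /\ ~(p \/ p)))
  22. (~((q /\ (p /\ p)) /\ ((q \/ q) \/ ~p)) /\ ((((r -> p) \/ (p /\ r)) -> ((r -> r) -> (p -> p))) -> (q /\ ~(p \/ p))))
Total distinct subformulas = 22

22


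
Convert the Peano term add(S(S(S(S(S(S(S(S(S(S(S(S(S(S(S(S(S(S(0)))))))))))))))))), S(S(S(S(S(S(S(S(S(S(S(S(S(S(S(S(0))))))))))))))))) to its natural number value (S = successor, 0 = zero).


add(S^18(0), S^16(0)):
S^18(0) = 18
S^16(0) = 16
18 + 16 = 34

34
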